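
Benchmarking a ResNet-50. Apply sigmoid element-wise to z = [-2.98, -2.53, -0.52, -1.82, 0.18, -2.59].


σ(-2.98) = 1/(1+e^2.98) = 0.0483
σ(-2.53) = 1/(1+e^2.53) = 0.0738
σ(-0.52) = 1/(1+e^0.52) = 0.3729
σ(-1.82) = 1/(1+e^1.82) = 0.1394
σ(0.18) = 1/(1+e^-0.18) = 0.5449
σ(-2.59) = 1/(1+e^2.59) = 0.0698
result = [0.0483, 0.0738, 0.3729, 0.1394, 0.5449, 0.0698]

[0.0483, 0.0738, 0.3729, 0.1394, 0.5449, 0.0698]


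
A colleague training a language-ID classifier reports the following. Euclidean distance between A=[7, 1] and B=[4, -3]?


d = √((7-4)² + (1+ 3)²)
  = √(9 + 16)
  = √25 = 5.0

5.0


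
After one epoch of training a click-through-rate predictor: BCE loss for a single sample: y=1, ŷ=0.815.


BCE = -[y·ln(p) + (1-y)·ln(1-p)]
= -1·ln(0.815) - 0
= -ln(0.815) = 0.2046

0.2046


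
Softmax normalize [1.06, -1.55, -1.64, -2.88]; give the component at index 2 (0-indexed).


Exponentials: e^1.06=2.8864, e^-1.55=0.2122, e^-1.64=0.194, e^-2.88=0.0561
Sum = 3.3487
Softmax = [0.8619, 0.0634, 0.0579, 0.0168]
p[2] = 0.194/3.3487 = 0.0579

0.0579


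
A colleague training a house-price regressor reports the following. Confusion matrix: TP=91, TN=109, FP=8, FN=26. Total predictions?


Total = TP + TN + FP + FN
= 91 + 109 + 8 + 26
= 234
(Predicted positive: 99, predicted negative: 135)

234


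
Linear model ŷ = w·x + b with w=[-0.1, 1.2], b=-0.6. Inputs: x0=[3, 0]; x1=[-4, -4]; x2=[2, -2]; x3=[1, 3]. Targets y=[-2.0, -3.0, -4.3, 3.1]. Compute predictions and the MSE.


ŷ0 = (-0.1)·(3) + (1.2)·(0) - 0.6 = -0.9
ŷ1 = (-0.1)·(-4) + (1.2)·(-4) - 0.6 = -5.0
ŷ2 = (-0.1)·(2) + (1.2)·(-2) - 0.6 = -3.2
ŷ3 = (-0.1)·(1) + (1.2)·(3) - 0.6 = 2.9
errors² = [1.21, 4.0, 1.21, 0.04]
MSE = 6.4600/4 = 1.615

1.615


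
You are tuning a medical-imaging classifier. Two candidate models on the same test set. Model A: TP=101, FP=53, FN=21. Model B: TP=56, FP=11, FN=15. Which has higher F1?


Model A: P=101/154=0.6558, R=101/122=0.8279, F1=2PR/(P+R)=2TP/(2TP+FP+FN)=202/276=0.7319
Model B: P=56/67=0.8358, R=56/71=0.7887, F1=2PR/(P+R)=2TP/(2TP+FP+FN)=112/138=0.8116
0.7319 < 0.8116 → Model B

Model B


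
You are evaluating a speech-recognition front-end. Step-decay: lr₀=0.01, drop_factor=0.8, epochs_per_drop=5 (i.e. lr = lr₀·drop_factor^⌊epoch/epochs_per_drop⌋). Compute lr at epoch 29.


n_drops = ⌊29/5⌋ = 5
lr = 0.01·0.8^5 = 0.01·0.32768 = 0.0032768

0.0032768


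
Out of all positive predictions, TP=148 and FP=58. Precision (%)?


Precision = TP/(TP+FP)
= 148/(148+58)
= 148/206 = 71.84%

71.84%


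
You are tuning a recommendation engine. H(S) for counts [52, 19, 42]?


Probabilities: [52/113, 19/113, 42/113] ≈ [0.4602, 0.1681, 0.3717]
H = -((52/113)·log₂(52/113) + (19/113)·log₂(19/113) + (42/113)·log₂(42/113))
  = 1.4785 bits

1.4785 bits


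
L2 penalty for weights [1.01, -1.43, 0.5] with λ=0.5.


‖w‖₂² = (1.01)² + (-1.43)² + (0.5)²
     = 1.0201 + 2.0449 + 0.25
     = 3.315
λ·‖w‖₂² = 0.5·3.315 = 1.6575

1.6575


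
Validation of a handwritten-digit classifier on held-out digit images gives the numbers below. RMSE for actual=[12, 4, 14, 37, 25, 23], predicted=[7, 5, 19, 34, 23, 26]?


MSE = 73/6 = 12.1667
RMSE = √(73/6) = 3.4881

3.4881


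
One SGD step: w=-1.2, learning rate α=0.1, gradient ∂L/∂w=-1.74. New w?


w_new = w - α·∇
= -1.2 - 0.1·-1.74
= -1.2 + 0.174
= -1.026

-1.026


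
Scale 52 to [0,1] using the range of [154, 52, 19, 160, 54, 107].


min=19, max=160
(52-19)/(160-19) = 33/141 = 0.234

0.234


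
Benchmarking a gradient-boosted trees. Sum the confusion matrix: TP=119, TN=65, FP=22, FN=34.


Total = TP + TN + FP + FN
= 119 + 65 + 22 + 34
= 240
(Predicted positive: 141, predicted negative: 99)

240


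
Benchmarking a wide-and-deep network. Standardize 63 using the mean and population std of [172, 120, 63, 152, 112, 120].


μ = 123.1667, σ = 34.1097
z = (63 - 123.1667)/34.1097 = -1.7639

-1.7639


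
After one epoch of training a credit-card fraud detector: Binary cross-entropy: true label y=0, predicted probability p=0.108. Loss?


BCE = -[y·ln(p) + (1-y)·ln(1-p)]
= -0 - 1·ln(1-0.108)
= -ln(0.892) = 0.1143

0.1143


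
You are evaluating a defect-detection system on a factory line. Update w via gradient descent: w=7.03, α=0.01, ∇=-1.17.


w_new = w - α·∇
= 7.03 - 0.01·-1.17
= 7.03 + 0.0117
= 7.0417

7.0417


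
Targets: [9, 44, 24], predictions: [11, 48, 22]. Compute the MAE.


Absolute errors: |9-11|=2, |44-48|=4, |24-22|=2
Sum = 8
MAE = 8/3 = 8/3

8/3


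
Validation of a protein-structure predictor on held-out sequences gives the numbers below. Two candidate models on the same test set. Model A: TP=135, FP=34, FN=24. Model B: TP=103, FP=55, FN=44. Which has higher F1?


Model A: P=135/169=0.7988, R=135/159=0.8491, F1=2PR/(P+R)=2TP/(2TP+FP+FN)=270/328=0.8232
Model B: P=103/158=0.6519, R=103/147=0.7007, F1=2PR/(P+R)=2TP/(2TP+FP+FN)=206/305=0.6754
0.8232 > 0.6754 → Model A

Model A


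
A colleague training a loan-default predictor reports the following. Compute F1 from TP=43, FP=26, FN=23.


Precision = 43/69 = 0.6232
Recall = 43/66 = 0.6515
F1 = 2·P·R/(P+R) = 2·TP/(2·TP+FP+FN) = 86/(86+26+23) = 86/135 = 0.637

0.637


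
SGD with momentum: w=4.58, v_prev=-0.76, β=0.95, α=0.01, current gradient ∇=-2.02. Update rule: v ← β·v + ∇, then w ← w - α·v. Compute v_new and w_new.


v_new = 0.95·-0.76 - 2.02 = -0.722 - 2.02 = -2.742
w_new = 4.58 - 0.01·-2.742 = 4.58 + 0.02742 = 4.60742

v_new=-2.742, w_new=4.60742


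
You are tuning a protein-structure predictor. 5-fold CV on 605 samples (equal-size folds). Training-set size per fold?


Fold size = 605/5 = 121
Training per fold = 605 - 121 = 484

484


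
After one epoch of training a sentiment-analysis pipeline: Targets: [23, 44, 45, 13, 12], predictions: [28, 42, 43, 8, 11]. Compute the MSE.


Squared errors: (23-28)²=25, (44-42)²=4, (45-43)²=4, (13-8)²=25, (12-11)²=1
Sum = 59
MSE = 59/5 = 59/5

59/5


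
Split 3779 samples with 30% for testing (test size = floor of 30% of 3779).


Test = ⌊3779·30/100⌋ = 1133
Train = 3779 - 1133 = 2646

Train: 2646, Test: 1133


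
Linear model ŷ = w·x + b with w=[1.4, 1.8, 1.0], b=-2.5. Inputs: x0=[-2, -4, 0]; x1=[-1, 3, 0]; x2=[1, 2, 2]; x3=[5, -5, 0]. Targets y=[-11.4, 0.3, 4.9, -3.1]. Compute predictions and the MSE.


ŷ0 = (1.4)·(-2) + (1.8)·(-4) + (1.0)·(0) - 2.5 = -12.5
ŷ1 = (1.4)·(-1) + (1.8)·(3) + (1.0)·(0) - 2.5 = 1.5
ŷ2 = (1.4)·(1) + (1.8)·(2) + (1.0)·(2) - 2.5 = 4.5
ŷ3 = (1.4)·(5) + (1.8)·(-5) + (1.0)·(0) - 2.5 = -4.5
errors² = [1.21, 1.44, 0.16, 1.96]
MSE = 4.7700/4 = 1.1925

1.1925


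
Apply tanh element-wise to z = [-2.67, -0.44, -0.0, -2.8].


tanh(-2.67) = -0.9905
tanh(-0.44) = -0.4136
tanh(-0.0) = -0.0
tanh(-2.8) = -0.9926
result = [-0.9905, -0.4136, -0.0, -0.9926]

[-0.9905, -0.4136, -0.0, -0.9926]


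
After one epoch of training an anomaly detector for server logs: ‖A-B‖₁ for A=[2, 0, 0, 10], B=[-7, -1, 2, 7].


d = |2+ 7| + |0+ 1| + |0-2| + |10-7|
  = 9 + 1 + 2 + 3
  = 15

15


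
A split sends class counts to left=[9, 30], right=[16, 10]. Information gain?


Parent = [25, 40], H_parent = 0.9612
H_left = 0.7793 (n=39), H_right = 0.9612 (n=26)
H_children = (39/65)·0.7793 + (26/65)·0.9612 = 0.8521
IG = 0.9612 - 0.8521 = 0.1091

0.1091


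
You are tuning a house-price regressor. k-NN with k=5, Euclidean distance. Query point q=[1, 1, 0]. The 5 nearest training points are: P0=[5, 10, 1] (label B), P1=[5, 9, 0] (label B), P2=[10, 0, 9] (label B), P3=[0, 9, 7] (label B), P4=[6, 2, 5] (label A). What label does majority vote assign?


d(q,P0) = 9.8995  (label B)
d(q,P1) = 8.9443  (label B)
d(q,P2) = 12.7671  (label B)
d(q,P3) = 10.6771  (label B)
d(q,P4) = 7.1414  (label A)
Votes: A=1, B=4
Majority → B

B


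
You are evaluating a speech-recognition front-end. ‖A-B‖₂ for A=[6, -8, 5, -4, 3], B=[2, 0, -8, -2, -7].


d = √((6-2)² + (-8-0)² + (5+ 8)² + (-4+ 2)² + (3+ 7)²)
  = √(16 + 64 + 169 + 4 + 100)
  = √353 = 18.7883

18.7883


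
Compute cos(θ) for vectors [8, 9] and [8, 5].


A·B = 8·8 + 9·5 = 109
‖A‖ = √145 = 12.0416, ‖B‖ = √89 = 9.434
cos = 109/(√145·√89) = 109/√12905 = 0.9595

0.9595


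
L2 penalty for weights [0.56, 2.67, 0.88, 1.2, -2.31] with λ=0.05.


‖w‖₂² = (0.56)² + (2.67)² + (0.88)² + (1.2)² + (-2.31)²
     = 0.3136 + 7.1289 + 0.7744 + 1.44 + 5.3361
     = 14.993
λ·‖w‖₂² = 0.05·14.993 = 0.74965

0.74965


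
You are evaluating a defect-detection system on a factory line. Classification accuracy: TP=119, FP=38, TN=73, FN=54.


Accuracy = (TP+TN)/(TP+TN+FP+FN)
= (119+73)/(284)
= 192/284 = 67.61%

67.61%


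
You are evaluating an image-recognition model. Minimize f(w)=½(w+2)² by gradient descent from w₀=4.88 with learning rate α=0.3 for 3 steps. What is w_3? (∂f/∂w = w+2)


step 1: grad = 4.88+2 = 6.88; w = 4.88 - 0.3·(6.88) = 2.816
step 2: grad = 2.816+2 = 4.816; w = 2.816 - 0.3·(4.816) = 1.3712
step 3: grad = 1.3712+2 = 3.3712; w = 1.3712 - 0.3·(3.3712) = 0.35984

0.35984


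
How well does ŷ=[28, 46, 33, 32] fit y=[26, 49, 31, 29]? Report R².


ȳ = 33.75
SS_res = Σ(y-ŷ)² = 26
SS_tot = Σ(y-ȳ)² = 322.75
R² = 1 - SS_res/SS_tot = 1 - 0.0806 = 0.9194

0.9194


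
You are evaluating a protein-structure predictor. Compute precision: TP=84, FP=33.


Precision = TP/(TP+FP)
= 84/(84+33)
= 84/117 = 71.79%

71.79%


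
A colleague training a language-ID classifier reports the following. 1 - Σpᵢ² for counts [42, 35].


Probabilities: [42/77, 35/77] ≈ [0.5455, 0.4545]
Σpᵢ² = (1764 + 1225)/77² = 2989/5929
Gini = 1 - Σpᵢ² = 1 - 2989/5929 = 0.4959

0.4959


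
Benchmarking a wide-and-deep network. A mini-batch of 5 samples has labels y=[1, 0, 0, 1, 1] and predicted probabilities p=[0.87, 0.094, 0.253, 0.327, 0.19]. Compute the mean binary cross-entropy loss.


L[0] = -ln(0.87) = 0.1393
L[1] = -ln(1-0.094) = -ln(0.906) = 0.0987
L[2] = -ln(1-0.253) = -ln(0.747) = 0.2917
L[3] = -ln(0.327) = 1.1178
L[4] = -ln(0.19) = 1.6607
mean = (0.1393 + 0.0987 + 0.2917 + 1.1178 + 1.6607)/5 = 0.6616

0.6616


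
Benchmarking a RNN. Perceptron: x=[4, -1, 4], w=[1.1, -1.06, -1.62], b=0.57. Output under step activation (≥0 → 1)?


z = (4)·(1.1) + (-1)·(-1.06) + (4)·(-1.62) + 0.57
  = -0.45
step(z) = 0 (z<0)

0


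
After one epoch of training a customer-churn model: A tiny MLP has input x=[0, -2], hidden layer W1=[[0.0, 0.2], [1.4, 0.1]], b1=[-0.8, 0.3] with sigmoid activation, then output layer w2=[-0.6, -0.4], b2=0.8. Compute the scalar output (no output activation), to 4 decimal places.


z1[0] = (0.0)·(0) + (0.2)·(-2) - 0.8 = -1.2
z1[1] = (1.4)·(0) + (0.1)·(-2) + 0.3 = 0.1
h = sigmoid(z1) = [0.2315, 0.525]
output = (-0.6)·(0.2315) + (-0.4)·(0.525) + 0.8 = 0.4511

0.4511


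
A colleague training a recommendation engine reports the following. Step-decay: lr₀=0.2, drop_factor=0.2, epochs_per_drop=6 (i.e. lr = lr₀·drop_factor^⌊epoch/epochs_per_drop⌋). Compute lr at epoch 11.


n_drops = ⌊11/6⌋ = 1
lr = 0.2·0.2^1 = 0.2·0.2 = 0.04

0.04


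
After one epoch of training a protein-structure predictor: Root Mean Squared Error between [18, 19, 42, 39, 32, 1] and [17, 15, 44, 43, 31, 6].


MSE = 63/6 = 10.5
RMSE = √(63/6) = 3.2404

3.2404


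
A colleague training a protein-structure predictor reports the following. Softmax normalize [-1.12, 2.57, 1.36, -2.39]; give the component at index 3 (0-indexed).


Exponentials: e^-1.12=0.3263, e^2.57=13.0658, e^1.36=3.8962, e^-2.39=0.0916
Sum = 17.3799
Softmax = [0.0188, 0.7518, 0.2242, 0.0053]
p[3] = 0.0916/17.3799 = 0.0053

0.0053


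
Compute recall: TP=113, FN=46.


Recall = TP/(TP+FN)
= 113/(113+46)
= 113/159 = 71.07%

71.07%


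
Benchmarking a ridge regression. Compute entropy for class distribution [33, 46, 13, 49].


Probabilities: [33/141, 46/141, 13/141, 49/141] ≈ [0.234, 0.3262, 0.0922, 0.3475]
H = -((33/141)·log₂(33/141) + (46/141)·log₂(46/141) + (13/141)·log₂(13/141) + (49/141)·log₂(49/141))
  = 1.8645 bits

1.8645 bits


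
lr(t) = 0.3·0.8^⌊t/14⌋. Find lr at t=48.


n_drops = ⌊48/14⌋ = 3
lr = 0.3·0.8^3 = 0.3·0.512 = 0.1536

0.1536


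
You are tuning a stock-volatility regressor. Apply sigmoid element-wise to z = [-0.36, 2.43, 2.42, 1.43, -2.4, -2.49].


σ(-0.36) = 1/(1+e^0.36) = 0.411
σ(2.43) = 1/(1+e^-2.43) = 0.9191
σ(2.42) = 1/(1+e^-2.42) = 0.9183
σ(1.43) = 1/(1+e^-1.43) = 0.8069
σ(-2.4) = 1/(1+e^2.4) = 0.0832
σ(-2.49) = 1/(1+e^2.49) = 0.0766
result = [0.411, 0.9191, 0.9183, 0.8069, 0.0832, 0.0766]

[0.411, 0.9191, 0.9183, 0.8069, 0.0832, 0.0766]


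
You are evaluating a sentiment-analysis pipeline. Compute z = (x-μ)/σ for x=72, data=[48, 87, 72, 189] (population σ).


μ = 99, σ = 53.7913
z = (72 - 99)/53.7913 = -0.5019

-0.5019


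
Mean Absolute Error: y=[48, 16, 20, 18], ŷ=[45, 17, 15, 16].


Absolute errors: |48-45|=3, |16-17|=1, |20-15|=5, |18-16|=2
Sum = 11
MAE = 11/4 = 11/4

11/4


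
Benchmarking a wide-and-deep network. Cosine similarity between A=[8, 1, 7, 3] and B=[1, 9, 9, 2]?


A·B = 8·1 + 1·9 + 7·9 + 3·2 = 86
‖A‖ = √123 = 11.0905, ‖B‖ = √167 = 12.9228
cos = 86/(√123·√167) = 86/√20541 = 0.6001

0.6001


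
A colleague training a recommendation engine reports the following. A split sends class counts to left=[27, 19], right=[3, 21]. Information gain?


Parent = [30, 40], H_parent = 0.9852
H_left = 0.9781 (n=46), H_right = 0.5436 (n=24)
H_children = (46/70)·0.9781 + (24/70)·0.5436 = 0.8291
IG = 0.9852 - 0.8291 = 0.1561

0.1561


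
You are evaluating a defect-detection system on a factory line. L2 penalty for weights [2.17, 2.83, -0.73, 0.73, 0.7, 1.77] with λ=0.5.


‖w‖₂² = (2.17)² + (2.83)² + (-0.73)² + (0.73)² + (0.7)² + (1.77)²
     = 4.7089 + 8.0089 + 0.5329 + 0.5329 + 0.49 + 3.1329
     = 17.4065
λ·‖w‖₂² = 0.5·17.4065 = 8.70325

8.70325


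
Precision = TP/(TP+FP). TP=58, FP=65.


Precision = TP/(TP+FP)
= 58/(58+65)
= 58/123 = 47.15%

47.15%


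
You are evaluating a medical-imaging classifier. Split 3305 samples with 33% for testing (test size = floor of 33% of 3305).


Test = ⌊3305·33/100⌋ = 1090
Train = 3305 - 1090 = 2215

Train: 2215, Test: 1090


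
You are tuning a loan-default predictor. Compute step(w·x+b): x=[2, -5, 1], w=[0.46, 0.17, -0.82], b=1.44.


z = (2)·(0.46) + (-5)·(0.17) + (1)·(-0.82) + 1.44
  = 0.69
step(z) = 1 (z≥0)

1


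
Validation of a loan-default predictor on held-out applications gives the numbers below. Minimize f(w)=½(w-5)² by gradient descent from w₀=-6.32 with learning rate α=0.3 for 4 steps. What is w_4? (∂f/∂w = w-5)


step 1: grad = -6.32-5 = -11.32; w = -6.32 - 0.3·(-11.32) = -2.924
step 2: grad = -2.924-5 = -7.924; w = -2.924 - 0.3·(-7.924) = -0.5468
step 3: grad = -0.5468-5 = -5.5468; w = -0.5468 - 0.3·(-5.5468) = 1.11724
step 4: grad = 1.11724-5 = -3.88276; w = 1.11724 - 0.3·(-3.88276) = 2.282068

2.282068


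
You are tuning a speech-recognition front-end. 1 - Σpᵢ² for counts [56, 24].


Probabilities: [56/80, 24/80] ≈ [0.7, 0.3]
Σpᵢ² = (3136 + 576)/80² = 3712/6400
Gini = 1 - Σpᵢ² = 1 - 3712/6400 = 0.42

0.42


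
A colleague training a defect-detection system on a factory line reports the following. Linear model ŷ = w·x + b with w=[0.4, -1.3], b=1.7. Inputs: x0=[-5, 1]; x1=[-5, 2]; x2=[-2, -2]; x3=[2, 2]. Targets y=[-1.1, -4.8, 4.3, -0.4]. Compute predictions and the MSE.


ŷ0 = (0.4)·(-5) + (-1.3)·(1) + 1.7 = -1.6
ŷ1 = (0.4)·(-5) + (-1.3)·(2) + 1.7 = -2.9
ŷ2 = (0.4)·(-2) + (-1.3)·(-2) + 1.7 = 3.5
ŷ3 = (0.4)·(2) + (-1.3)·(2) + 1.7 = -0.1
errors² = [0.25, 3.61, 0.64, 0.09]
MSE = 4.5900/4 = 1.1475

1.1475


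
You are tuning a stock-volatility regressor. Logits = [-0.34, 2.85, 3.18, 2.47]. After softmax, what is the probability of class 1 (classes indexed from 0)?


Exponentials: e^-0.34=0.7118, e^2.85=17.2878, e^3.18=24.0468, e^2.47=11.8224
Sum = 53.8688
Softmax = [0.0132, 0.3209, 0.4464, 0.2195]
p[1] = 17.2878/53.8688 = 0.3209

0.3209


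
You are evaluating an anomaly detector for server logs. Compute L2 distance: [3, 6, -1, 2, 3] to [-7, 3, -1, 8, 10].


d = √((3+ 7)² + (6-3)² + (-1+ 1)² + (2-8)² + (3-10)²)
  = √(100 + 9 + 0 + 36 + 49)
  = √194 = 13.9284

13.9284


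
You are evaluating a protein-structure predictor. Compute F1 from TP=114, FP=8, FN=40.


Precision = 114/122 = 0.9344
Recall = 114/154 = 0.7403
F1 = 2·P·R/(P+R) = 2·TP/(2·TP+FP+FN) = 228/(228+8+40) = 228/276 = 0.8261

0.8261


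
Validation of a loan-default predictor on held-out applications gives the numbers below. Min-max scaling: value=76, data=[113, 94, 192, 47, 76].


min=47, max=192
(76-47)/(192-47) = 29/145 = 0.2

0.2


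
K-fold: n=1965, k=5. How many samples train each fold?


Fold size = 1965/5 = 393
Training per fold = 1965 - 393 = 1572

1572


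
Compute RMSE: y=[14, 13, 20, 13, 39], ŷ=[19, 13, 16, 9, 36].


MSE = 66/5 = 13.2
RMSE = √(66/5) = 3.6332

3.6332


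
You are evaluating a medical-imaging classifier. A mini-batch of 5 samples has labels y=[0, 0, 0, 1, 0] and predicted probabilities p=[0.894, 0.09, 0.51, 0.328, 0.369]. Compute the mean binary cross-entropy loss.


L[0] = -ln(1-0.894) = -ln(0.106) = 2.2443
L[1] = -ln(1-0.09) = -ln(0.91) = 0.0943
L[2] = -ln(1-0.51) = -ln(0.49) = 0.7133
L[3] = -ln(0.328) = 1.1147
L[4] = -ln(1-0.369) = -ln(0.631) = 0.4604
mean = (2.2443 + 0.0943 + 0.7133 + 1.1147 + 0.4604)/5 = 0.9254

0.9254


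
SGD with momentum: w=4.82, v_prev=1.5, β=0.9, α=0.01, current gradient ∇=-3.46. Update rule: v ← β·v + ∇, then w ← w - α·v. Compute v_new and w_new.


v_new = 0.9·1.5 - 3.46 = 1.35 - 3.46 = -2.11
w_new = 4.82 - 0.01·-2.11 = 4.82 + 0.0211 = 4.8411

v_new=-2.11, w_new=4.8411


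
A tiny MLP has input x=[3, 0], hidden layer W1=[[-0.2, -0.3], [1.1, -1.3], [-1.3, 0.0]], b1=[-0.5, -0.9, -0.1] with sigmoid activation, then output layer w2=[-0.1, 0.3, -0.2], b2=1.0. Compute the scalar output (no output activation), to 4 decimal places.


z1[0] = (-0.2)·(3) + (-0.3)·(0) - 0.5 = -1.1
z1[1] = (1.1)·(3) + (-1.3)·(0) - 0.9 = 2.4
z1[2] = (-1.3)·(3) + (0.0)·(0) - 0.1 = -4.0
h = sigmoid(z1) = [0.2497, 0.9168, 0.018]
output = (-0.1)·(0.2497) + (0.3)·(0.9168) + (-0.2)·(0.018) + 1.0 = 1.2465

1.2465


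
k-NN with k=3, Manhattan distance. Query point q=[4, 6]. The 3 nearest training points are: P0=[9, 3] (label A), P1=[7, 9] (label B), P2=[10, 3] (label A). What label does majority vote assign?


d(q,P0) = 8  (label A)
d(q,P1) = 6  (label B)
d(q,P2) = 9  (label A)
Votes: A=2, B=1
Majority → A

A


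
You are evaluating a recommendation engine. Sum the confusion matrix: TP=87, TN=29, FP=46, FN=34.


Total = TP + TN + FP + FN
= 87 + 29 + 46 + 34
= 196
(Predicted positive: 133, predicted negative: 63)

196


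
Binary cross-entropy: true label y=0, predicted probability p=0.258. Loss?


BCE = -[y·ln(p) + (1-y)·ln(1-p)]
= -0 - 1·ln(1-0.258)
= -ln(0.742) = 0.2984

0.2984


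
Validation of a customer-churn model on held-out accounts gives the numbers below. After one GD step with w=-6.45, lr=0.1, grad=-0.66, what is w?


w_new = w - α·∇
= -6.45 - 0.1·-0.66
= -6.45 + 0.066
= -6.384

-6.384


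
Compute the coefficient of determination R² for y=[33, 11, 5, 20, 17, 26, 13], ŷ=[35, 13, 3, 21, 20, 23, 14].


ȳ = 17.8571
SS_res = Σ(y-ŷ)² = 32
SS_tot = Σ(y-ȳ)² = 536.86
R² = 1 - SS_res/SS_tot = 1 - 0.0596 = 0.9404

0.9404


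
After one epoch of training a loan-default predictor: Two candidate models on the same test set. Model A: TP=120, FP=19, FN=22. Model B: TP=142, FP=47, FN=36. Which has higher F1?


Model A: P=120/139=0.8633, R=120/142=0.8451, F1=2PR/(P+R)=2TP/(2TP+FP+FN)=240/281=0.8541
Model B: P=142/189=0.7513, R=142/178=0.7978, F1=2PR/(P+R)=2TP/(2TP+FP+FN)=284/367=0.7738
0.8541 > 0.7738 → Model A

Model A


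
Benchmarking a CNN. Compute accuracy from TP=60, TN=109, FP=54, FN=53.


Accuracy = (TP+TN)/(TP+TN+FP+FN)
= (60+109)/(276)
= 169/276 = 61.23%

61.23%


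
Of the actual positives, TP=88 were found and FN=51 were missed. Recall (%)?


Recall = TP/(TP+FN)
= 88/(88+51)
= 88/139 = 63.31%

63.31%


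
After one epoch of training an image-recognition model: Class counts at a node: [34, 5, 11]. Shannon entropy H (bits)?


Probabilities: [34/50, 5/50, 11/50] ≈ [0.68, 0.1, 0.22]
H = -((34/50)·log₂(34/50) + (5/50)·log₂(5/50) + (11/50)·log₂(11/50))
  = 1.1911 bits

1.1911 bits


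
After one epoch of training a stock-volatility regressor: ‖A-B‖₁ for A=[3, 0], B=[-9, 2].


d = |3+ 9| + |0-2|
  = 12 + 2
  = 14

14


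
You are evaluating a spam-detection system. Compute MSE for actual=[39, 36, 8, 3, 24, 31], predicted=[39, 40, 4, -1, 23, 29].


Squared errors: (39-39)²=0, (36-40)²=16, (8-4)²=16, (3+ 1)²=16, (24-23)²=1, (31-29)²=4
Sum = 53
MSE = 53/6 = 53/6

53/6


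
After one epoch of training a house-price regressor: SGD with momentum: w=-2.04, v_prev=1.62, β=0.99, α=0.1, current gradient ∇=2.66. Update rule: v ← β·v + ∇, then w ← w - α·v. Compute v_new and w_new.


v_new = 0.99·1.62 + 2.66 = 1.6038 + 2.66 = 4.2638
w_new = -2.04 - 0.1·4.2638 = -2.04 - 0.42638 = -2.46638

v_new=4.2638, w_new=-2.46638


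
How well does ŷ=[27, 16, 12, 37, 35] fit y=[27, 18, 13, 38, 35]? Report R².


ȳ = 26.2
SS_res = Σ(y-ŷ)² = 6
SS_tot = Σ(y-ȳ)² = 458.8
R² = 1 - SS_res/SS_tot = 1 - 0.0131 = 0.9869

0.9869


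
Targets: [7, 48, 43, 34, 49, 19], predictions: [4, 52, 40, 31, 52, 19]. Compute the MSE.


Squared errors: (7-4)²=9, (48-52)²=16, (43-40)²=9, (34-31)²=9, (49-52)²=9, (19-19)²=0
Sum = 52
MSE = 52/6 = 26/3

26/3


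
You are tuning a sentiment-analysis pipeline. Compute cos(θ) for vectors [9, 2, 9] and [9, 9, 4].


A·B = 9·9 + 2·9 + 9·4 = 135
‖A‖ = √166 = 12.8841, ‖B‖ = √178 = 13.3417
cos = 135/(√166·√178) = 135/√29548 = 0.7854

0.7854


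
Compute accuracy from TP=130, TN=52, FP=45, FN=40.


Accuracy = (TP+TN)/(TP+TN+FP+FN)
= (130+52)/(267)
= 182/267 = 68.16%

68.16%


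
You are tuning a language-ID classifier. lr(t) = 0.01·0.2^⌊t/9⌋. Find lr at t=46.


n_drops = ⌊46/9⌋ = 5
lr = 0.01·0.2^5 = 0.01·0.00032 = 0.0000032

0.0000032


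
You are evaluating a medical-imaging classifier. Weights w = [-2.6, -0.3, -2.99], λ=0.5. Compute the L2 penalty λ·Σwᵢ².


‖w‖₂² = (-2.6)² + (-0.3)² + (-2.99)²
     = 6.76 + 0.09 + 8.9401
     = 15.7901
λ·‖w‖₂² = 0.5·15.7901 = 7.89505

7.89505


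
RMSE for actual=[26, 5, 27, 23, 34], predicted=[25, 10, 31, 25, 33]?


MSE = 47/5 = 9.4
RMSE = √(47/5) = 3.0659

3.0659


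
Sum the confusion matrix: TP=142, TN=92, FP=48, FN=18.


Total = TP + TN + FP + FN
= 142 + 92 + 48 + 18
= 300
(Predicted positive: 190, predicted negative: 110)

300


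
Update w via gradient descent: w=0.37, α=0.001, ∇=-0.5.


w_new = w - α·∇
= 0.37 - 0.001·-0.5
= 0.37 + 0.0005
= 0.3705

0.3705


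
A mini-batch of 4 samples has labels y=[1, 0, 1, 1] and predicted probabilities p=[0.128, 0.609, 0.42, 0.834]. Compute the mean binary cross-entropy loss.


L[0] = -ln(0.128) = 2.0557
L[1] = -ln(1-0.609) = -ln(0.391) = 0.939
L[2] = -ln(0.42) = 0.8675
L[3] = -ln(0.834) = 0.1815
mean = (2.0557 + 0.939 + 0.8675 + 0.1815)/4 = 1.0109

1.0109


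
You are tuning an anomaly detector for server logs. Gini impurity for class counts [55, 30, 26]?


Probabilities: [55/111, 30/111, 26/111] ≈ [0.4955, 0.2703, 0.2342]
Σpᵢ² = (3025 + 900 + 676)/111² = 4601/12321
Gini = 1 - Σpᵢ² = 1 - 4601/12321 = 0.6266

0.6266


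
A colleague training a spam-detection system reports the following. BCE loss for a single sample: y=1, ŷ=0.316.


BCE = -[y·ln(p) + (1-y)·ln(1-p)]
= -1·ln(0.316) - 0
= -ln(0.316) = 1.152

1.152


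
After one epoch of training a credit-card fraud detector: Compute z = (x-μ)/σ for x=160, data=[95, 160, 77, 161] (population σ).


μ = 123.25, σ = 37.7914
z = (160 - 123.25)/37.7914 = 0.9724

0.9724


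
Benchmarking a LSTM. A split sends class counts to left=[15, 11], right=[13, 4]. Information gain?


Parent = [28, 15], H_parent = 0.933
H_left = 0.9829 (n=26), H_right = 0.7871 (n=17)
H_children = (26/43)·0.9829 + (17/43)·0.7871 = 0.9055
IG = 0.933 - 0.9055 = 0.0275

0.0275


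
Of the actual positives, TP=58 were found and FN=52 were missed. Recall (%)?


Recall = TP/(TP+FN)
= 58/(58+52)
= 58/110 = 52.73%

52.73%


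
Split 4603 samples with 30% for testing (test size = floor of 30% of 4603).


Test = ⌊4603·30/100⌋ = 1380
Train = 4603 - 1380 = 3223

Train: 3223, Test: 1380


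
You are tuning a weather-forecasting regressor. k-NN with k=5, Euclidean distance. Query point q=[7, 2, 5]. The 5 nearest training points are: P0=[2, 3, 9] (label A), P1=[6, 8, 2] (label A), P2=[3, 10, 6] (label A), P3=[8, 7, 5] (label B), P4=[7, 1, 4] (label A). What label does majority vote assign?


d(q,P0) = 6.4807  (label A)
d(q,P1) = 6.7823  (label A)
d(q,P2) = 9.0  (label A)
d(q,P3) = 5.099  (label B)
d(q,P4) = 1.4142  (label A)
Votes: A=4, B=1
Majority → A

A


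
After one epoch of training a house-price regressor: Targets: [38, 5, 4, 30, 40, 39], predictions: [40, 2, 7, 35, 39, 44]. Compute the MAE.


Absolute errors: |38-40|=2, |5-2|=3, |4-7|=3, |30-35|=5, |40-39|=1, |39-44|=5
Sum = 19
MAE = 19/6 = 19/6

19/6


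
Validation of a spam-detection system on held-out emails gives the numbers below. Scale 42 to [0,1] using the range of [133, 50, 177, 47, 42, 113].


min=42, max=177
(42-42)/(177-42) = 0/135 = 0.0

0.0


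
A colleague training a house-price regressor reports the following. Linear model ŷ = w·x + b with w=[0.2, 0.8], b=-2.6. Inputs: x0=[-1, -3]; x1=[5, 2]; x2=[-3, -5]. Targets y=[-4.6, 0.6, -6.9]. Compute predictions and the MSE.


ŷ0 = (0.2)·(-1) + (0.8)·(-3) - 2.6 = -5.2
ŷ1 = (0.2)·(5) + (0.8)·(2) - 2.6 = 0.0
ŷ2 = (0.2)·(-3) + (0.8)·(-5) - 2.6 = -7.2
errors² = [0.36, 0.36, 0.09]
MSE = 0.8100/3 = 0.27

0.27


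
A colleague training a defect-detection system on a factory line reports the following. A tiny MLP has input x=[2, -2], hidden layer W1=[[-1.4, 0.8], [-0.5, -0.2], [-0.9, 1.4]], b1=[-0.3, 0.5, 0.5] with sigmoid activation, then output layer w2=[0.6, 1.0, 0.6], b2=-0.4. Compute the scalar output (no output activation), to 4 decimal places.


z1[0] = (-1.4)·(2) + (0.8)·(-2) - 0.3 = -4.7
z1[1] = (-0.5)·(2) + (-0.2)·(-2) + 0.5 = -0.1
z1[2] = (-0.9)·(2) + (1.4)·(-2) + 0.5 = -4.1
h = sigmoid(z1) = [0.009, 0.475, 0.0163]
output = (0.6)·(0.009) + (1.0)·(0.475) + (0.6)·(0.0163) - 0.4 = 0.0902

0.0902


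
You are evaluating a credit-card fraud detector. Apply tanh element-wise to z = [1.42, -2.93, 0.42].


tanh(1.42) = 0.8896
tanh(-2.93) = -0.9943
tanh(0.42) = 0.3969
result = [0.8896, -0.9943, 0.3969]

[0.8896, -0.9943, 0.3969]


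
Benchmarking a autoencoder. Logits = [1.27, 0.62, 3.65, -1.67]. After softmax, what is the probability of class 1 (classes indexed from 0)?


Exponentials: e^1.27=3.5609, e^0.62=1.8589, e^3.65=38.4747, e^-1.67=0.1882
Sum = 44.0827
Softmax = [0.0808, 0.0422, 0.8728, 0.0043]
p[1] = 1.8589/44.0827 = 0.0422

0.0422


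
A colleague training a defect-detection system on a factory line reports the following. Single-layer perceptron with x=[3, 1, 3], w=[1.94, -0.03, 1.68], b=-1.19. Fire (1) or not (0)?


z = (3)·(1.94) + (1)·(-0.03) + (3)·(1.68) - 1.19
  = 9.64
step(z) = 1 (z≥0)

1


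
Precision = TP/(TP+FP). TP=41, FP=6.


Precision = TP/(TP+FP)
= 41/(41+6)
= 41/47 = 87.23%

87.23%


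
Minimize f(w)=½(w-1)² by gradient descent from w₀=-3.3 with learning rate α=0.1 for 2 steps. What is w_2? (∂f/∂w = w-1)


step 1: grad = -3.3-1 = -4.3; w = -3.3 - 0.1·(-4.3) = -2.87
step 2: grad = -2.87-1 = -3.87; w = -2.87 - 0.1·(-3.87) = -2.483

-2.483


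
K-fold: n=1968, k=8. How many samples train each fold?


Fold size = 1968/8 = 246
Training per fold = 1968 - 246 = 1722

1722


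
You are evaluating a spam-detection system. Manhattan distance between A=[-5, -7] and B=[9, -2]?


d = |-5-9| + |-7+ 2|
  = 14 + 5
  = 19

19


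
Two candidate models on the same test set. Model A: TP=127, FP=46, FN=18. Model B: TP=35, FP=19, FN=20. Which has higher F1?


Model A: P=127/173=0.7341, R=127/145=0.8759, F1=2PR/(P+R)=2TP/(2TP+FP+FN)=254/318=0.7987
Model B: P=35/54=0.6481, R=35/55=0.6364, F1=2PR/(P+R)=2TP/(2TP+FP+FN)=70/109=0.6422
0.7987 > 0.6422 → Model A

Model A


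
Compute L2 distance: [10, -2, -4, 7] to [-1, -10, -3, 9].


d = √((10+ 1)² + (-2+ 10)² + (-4+ 3)² + (7-9)²)
  = √(121 + 64 + 1 + 4)
  = √190 = 13.784

13.784


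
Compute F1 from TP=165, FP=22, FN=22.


Precision = 165/187 = 0.8824
Recall = 165/187 = 0.8824
F1 = 2·P·R/(P+R) = 2·TP/(2·TP+FP+FN) = 330/(330+22+22) = 330/374 = 0.8824

0.8824


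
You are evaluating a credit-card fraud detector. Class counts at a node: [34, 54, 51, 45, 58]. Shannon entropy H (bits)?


Probabilities: [34/242, 54/242, 51/242, 45/242, 58/242] ≈ [0.1405, 0.2231, 0.2107, 0.186, 0.2397]
H = -((34/242)·log₂(34/242) + (54/242)·log₂(54/242) + (51/242)·log₂(51/242) + (45/242)·log₂(45/242) + (58/242)·log₂(58/242))
  = 2.2993 bits

2.2993 bits


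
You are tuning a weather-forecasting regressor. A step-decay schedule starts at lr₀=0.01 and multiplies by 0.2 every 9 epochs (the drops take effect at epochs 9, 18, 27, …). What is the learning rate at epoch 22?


n_drops = ⌊22/9⌋ = 2
lr = 0.01·0.2^2 = 0.01·0.04 = 0.0004

0.0004


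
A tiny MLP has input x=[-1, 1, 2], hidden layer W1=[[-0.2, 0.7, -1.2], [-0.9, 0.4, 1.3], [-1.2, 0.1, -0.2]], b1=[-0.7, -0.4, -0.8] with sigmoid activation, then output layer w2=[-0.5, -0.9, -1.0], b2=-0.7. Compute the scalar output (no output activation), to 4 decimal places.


z1[0] = (-0.2)·(-1) + (0.7)·(1) + (-1.2)·(2) - 0.7 = -2.2
z1[1] = (-0.9)·(-1) + (0.4)·(1) + (1.3)·(2) - 0.4 = 3.5
z1[2] = (-1.2)·(-1) + (0.1)·(1) + (-0.2)·(2) - 0.8 = 0.1
h = sigmoid(z1) = [0.0998, 0.9707, 0.525]
output = (-0.5)·(0.0998) + (-0.9)·(0.9707) + (-1.0)·(0.525) - 0.7 = -2.1485

-2.1485


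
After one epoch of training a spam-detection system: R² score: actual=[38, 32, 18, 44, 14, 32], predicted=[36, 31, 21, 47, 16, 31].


ȳ = 29.6667
SS_res = Σ(y-ŷ)² = 28
SS_tot = Σ(y-ȳ)² = 667.33
R² = 1 - SS_res/SS_tot = 1 - 0.042 = 0.958

0.958


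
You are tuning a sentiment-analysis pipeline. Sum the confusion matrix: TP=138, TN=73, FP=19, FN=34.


Total = TP + TN + FP + FN
= 138 + 73 + 19 + 34
= 264
(Predicted positive: 157, predicted negative: 107)

264


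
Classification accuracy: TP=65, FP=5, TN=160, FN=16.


Accuracy = (TP+TN)/(TP+TN+FP+FN)
= (65+160)/(246)
= 225/246 = 91.46%

91.46%


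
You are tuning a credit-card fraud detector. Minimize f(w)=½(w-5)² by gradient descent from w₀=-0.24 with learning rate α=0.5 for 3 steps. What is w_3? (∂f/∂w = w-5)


step 1: grad = -0.24-5 = -5.24; w = -0.24 - 0.5·(-5.24) = 2.38
step 2: grad = 2.38-5 = -2.62; w = 2.38 - 0.5·(-2.62) = 3.69
step 3: grad = 3.69-5 = -1.31; w = 3.69 - 0.5·(-1.31) = 4.345

4.345


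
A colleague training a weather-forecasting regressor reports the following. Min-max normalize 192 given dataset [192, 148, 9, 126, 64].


min=9, max=192
(192-9)/(192-9) = 183/183 = 1.0

1.0


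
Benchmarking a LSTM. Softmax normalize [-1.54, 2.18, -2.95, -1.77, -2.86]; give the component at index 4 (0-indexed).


Exponentials: e^-1.54=0.2144, e^2.18=8.8463, e^-2.95=0.0523, e^-1.77=0.1703, e^-2.86=0.0573
Sum = 9.3406
Softmax = [0.023, 0.9471, 0.0056, 0.0182, 0.0061]
p[4] = 0.0573/9.3406 = 0.0061

0.0061


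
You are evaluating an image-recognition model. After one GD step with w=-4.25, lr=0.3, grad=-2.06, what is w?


w_new = w - α·∇
= -4.25 - 0.3·-2.06
= -4.25 + 0.618
= -3.632

-3.632


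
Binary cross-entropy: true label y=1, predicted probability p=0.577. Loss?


BCE = -[y·ln(p) + (1-y)·ln(1-p)]
= -1·ln(0.577) - 0
= -ln(0.577) = 0.5499

0.5499


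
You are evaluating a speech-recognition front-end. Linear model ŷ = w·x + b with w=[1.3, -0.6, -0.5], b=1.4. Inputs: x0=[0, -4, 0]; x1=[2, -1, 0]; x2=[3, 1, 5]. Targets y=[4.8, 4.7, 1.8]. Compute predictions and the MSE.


ŷ0 = (1.3)·(0) + (-0.6)·(-4) + (-0.5)·(0) + 1.4 = 3.8
ŷ1 = (1.3)·(2) + (-0.6)·(-1) + (-0.5)·(0) + 1.4 = 4.6
ŷ2 = (1.3)·(3) + (-0.6)·(1) + (-0.5)·(5) + 1.4 = 2.2
errors² = [1.0, 0.01, 0.16]
MSE = 1.1700/3 = 0.39

0.39


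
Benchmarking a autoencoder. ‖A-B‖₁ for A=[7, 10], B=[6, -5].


d = |7-6| + |10+ 5|
  = 1 + 15
  = 16

16


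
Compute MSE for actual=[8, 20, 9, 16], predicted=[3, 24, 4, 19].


Squared errors: (8-3)²=25, (20-24)²=16, (9-4)²=25, (16-19)²=9
Sum = 75
MSE = 75/4 = 75/4

75/4


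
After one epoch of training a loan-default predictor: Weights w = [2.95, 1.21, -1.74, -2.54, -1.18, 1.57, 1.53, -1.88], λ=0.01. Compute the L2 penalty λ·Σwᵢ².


‖w‖₂² = (2.95)² + (1.21)² + (-1.74)² + (-2.54)² + (-1.18)² + (1.57)² + (1.53)² + (-1.88)²
     = 8.7025 + 1.4641 + 3.0276 + 6.4516 + 1.3924 + 2.4649 + 2.3409 + 3.5344
     = 29.3784
λ·‖w‖₂² = 0.01·29.3784 = 0.293784

0.293784


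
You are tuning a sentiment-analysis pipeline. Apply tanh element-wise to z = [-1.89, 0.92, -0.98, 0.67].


tanh(-1.89) = -0.9554
tanh(0.92) = 0.7259
tanh(-0.98) = -0.7531
tanh(0.67) = 0.585
result = [-0.9554, 0.7259, -0.7531, 0.585]

[-0.9554, 0.7259, -0.7531, 0.585]


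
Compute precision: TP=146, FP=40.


Precision = TP/(TP+FP)
= 146/(146+40)
= 146/186 = 78.49%

78.49%


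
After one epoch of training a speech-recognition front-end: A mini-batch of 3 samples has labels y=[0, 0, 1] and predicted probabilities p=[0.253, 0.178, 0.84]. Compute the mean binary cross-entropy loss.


L[0] = -ln(1-0.253) = -ln(0.747) = 0.2917
L[1] = -ln(1-0.178) = -ln(0.822) = 0.196
L[2] = -ln(0.84) = 0.1744
mean = (0.2917 + 0.196 + 0.1744)/3 = 0.2207

0.2207


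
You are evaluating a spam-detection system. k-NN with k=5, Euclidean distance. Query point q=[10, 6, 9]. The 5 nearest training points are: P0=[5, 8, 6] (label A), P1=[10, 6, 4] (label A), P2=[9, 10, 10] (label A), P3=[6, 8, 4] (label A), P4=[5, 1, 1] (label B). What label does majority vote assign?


d(q,P0) = 6.1644  (label A)
d(q,P1) = 5.0  (label A)
d(q,P2) = 4.2426  (label A)
d(q,P3) = 6.7082  (label A)
d(q,P4) = 10.6771  (label B)
Votes: A=4, B=1
Majority → A

A


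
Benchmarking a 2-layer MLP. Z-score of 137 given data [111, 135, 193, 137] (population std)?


μ = 144, σ = 30.0832
z = (137 - 144)/30.0832 = -0.2327

-0.2327


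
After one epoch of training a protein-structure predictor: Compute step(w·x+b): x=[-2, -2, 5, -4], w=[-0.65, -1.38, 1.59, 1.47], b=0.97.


z = (-2)·(-0.65) + (-2)·(-1.38) + (5)·(1.59) + (-4)·(1.47) + 0.97
  = 7.1
step(z) = 1 (z≥0)

1


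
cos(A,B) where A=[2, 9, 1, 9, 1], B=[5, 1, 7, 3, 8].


A·B = 2·5 + 9·1 + 1·7 + 9·3 + 1·8 = 61
‖A‖ = √168 = 12.9615, ‖B‖ = √148 = 12.1655
cos = 61/(√168·√148) = 61/√24864 = 0.3869

0.3869


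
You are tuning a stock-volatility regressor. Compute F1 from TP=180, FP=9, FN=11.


Precision = 180/189 = 0.9524
Recall = 180/191 = 0.9424
F1 = 2·P·R/(P+R) = 2·TP/(2·TP+FP+FN) = 360/(360+9+11) = 360/380 = 0.9474

0.9474


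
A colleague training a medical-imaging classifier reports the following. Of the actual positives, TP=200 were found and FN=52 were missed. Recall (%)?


Recall = TP/(TP+FN)
= 200/(200+52)
= 200/252 = 79.37%

79.37%


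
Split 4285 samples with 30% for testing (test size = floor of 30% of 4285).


Test = ⌊4285·30/100⌋ = 1285
Train = 4285 - 1285 = 3000

Train: 3000, Test: 1285


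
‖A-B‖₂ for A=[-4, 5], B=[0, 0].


d = √((-4-0)² + (5-0)²)
  = √(16 + 25)
  = √41 = 6.4031

6.4031


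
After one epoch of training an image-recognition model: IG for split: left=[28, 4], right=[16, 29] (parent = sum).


Parent = [44, 33], H_parent = 0.9852
H_left = 0.5436 (n=32), H_right = 0.9389 (n=45)
H_children = (32/77)·0.5436 + (45/77)·0.9389 = 0.7746
IG = 0.9852 - 0.7746 = 0.2106

0.2106


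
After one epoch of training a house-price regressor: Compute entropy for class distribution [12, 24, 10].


Probabilities: [12/46, 24/46, 10/46] ≈ [0.2609, 0.5217, 0.2174]
H = -((12/46)·log₂(12/46) + (24/46)·log₂(24/46) + (10/46)·log₂(10/46))
  = 1.474 bits

1.474 bits


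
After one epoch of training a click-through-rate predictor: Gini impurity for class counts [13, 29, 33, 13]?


Probabilities: [13/88, 29/88, 33/88, 13/88] ≈ [0.1477, 0.3295, 0.375, 0.1477]
Σpᵢ² = (169 + 841 + 1089 + 169)/88² = 2268/7744
Gini = 1 - Σpᵢ² = 1 - 2268/7744 = 0.7071

0.7071


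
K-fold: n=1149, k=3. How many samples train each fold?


Fold size = 1149/3 = 383
Training per fold = 1149 - 383 = 766

766


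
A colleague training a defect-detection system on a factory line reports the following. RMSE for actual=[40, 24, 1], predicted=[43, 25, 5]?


MSE = 26/3 = 8.6667
RMSE = √(26/3) = 2.9439

2.9439


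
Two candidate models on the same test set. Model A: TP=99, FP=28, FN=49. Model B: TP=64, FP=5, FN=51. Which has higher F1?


Model A: P=99/127=0.7795, R=99/148=0.6689, F1=2PR/(P+R)=2TP/(2TP+FP+FN)=198/275=0.72
Model B: P=64/69=0.9275, R=64/115=0.5565, F1=2PR/(P+R)=2TP/(2TP+FP+FN)=128/184=0.6957
0.72 > 0.6957 → Model A

Model A


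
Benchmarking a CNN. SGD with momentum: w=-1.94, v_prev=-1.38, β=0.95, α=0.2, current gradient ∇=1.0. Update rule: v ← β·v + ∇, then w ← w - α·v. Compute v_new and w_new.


v_new = 0.95·-1.38 + 1.0 = -1.311 + 1.0 = -0.311
w_new = -1.94 - 0.2·-0.311 = -1.94 + 0.0622 = -1.8778

v_new=-0.311, w_new=-1.8778


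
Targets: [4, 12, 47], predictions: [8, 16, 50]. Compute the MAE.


Absolute errors: |4-8|=4, |12-16|=4, |47-50|=3
Sum = 11
MAE = 11/3 = 11/3

11/3


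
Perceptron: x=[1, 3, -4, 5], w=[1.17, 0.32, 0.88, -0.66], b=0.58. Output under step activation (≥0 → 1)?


z = (1)·(1.17) + (3)·(0.32) + (-4)·(0.88) + (5)·(-0.66) + 0.58
  = -4.11
step(z) = 0 (z<0)

0


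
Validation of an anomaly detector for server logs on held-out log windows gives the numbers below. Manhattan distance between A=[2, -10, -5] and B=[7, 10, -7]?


d = |2-7| + |-10-10| + |-5+ 7|
  = 5 + 20 + 2
  = 27

27


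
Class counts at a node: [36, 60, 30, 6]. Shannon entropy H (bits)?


Probabilities: [36/132, 60/132, 30/132, 6/132] ≈ [0.2727, 0.4545, 0.2273, 0.0455]
H = -((36/132)·log₂(36/132) + (60/132)·log₂(60/132) + (30/132)·log₂(30/132) + (6/132)·log₂(6/132))
  = 1.7168 bits

1.7168 bits


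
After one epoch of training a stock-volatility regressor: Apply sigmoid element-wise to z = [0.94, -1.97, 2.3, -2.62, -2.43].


σ(0.94) = 1/(1+e^-0.94) = 0.7191
σ(-1.97) = 1/(1+e^1.97) = 0.1224
σ(2.3) = 1/(1+e^-2.3) = 0.9089
σ(-2.62) = 1/(1+e^2.62) = 0.0679
σ(-2.43) = 1/(1+e^2.43) = 0.0809
result = [0.7191, 0.1224, 0.9089, 0.0679, 0.0809]

[0.7191, 0.1224, 0.9089, 0.0679, 0.0809]


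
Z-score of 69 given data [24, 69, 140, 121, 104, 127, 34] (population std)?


μ = 88.4286, σ = 42.9979
z = (69 - 88.4286)/42.9979 = -0.4518

-0.4518


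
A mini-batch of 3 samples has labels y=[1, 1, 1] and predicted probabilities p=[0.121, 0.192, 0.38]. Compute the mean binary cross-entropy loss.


L[0] = -ln(0.121) = 2.112
L[1] = -ln(0.192) = 1.6503
L[2] = -ln(0.38) = 0.9676
mean = (2.112 + 1.6503 + 0.9676)/3 = 1.5766

1.5766
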